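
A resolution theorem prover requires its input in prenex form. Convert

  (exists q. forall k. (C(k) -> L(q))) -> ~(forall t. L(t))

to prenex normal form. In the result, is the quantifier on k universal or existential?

existential

Rewrite implications/biconditionals: A → B as ¬A ∨ B.
  ~(exists q. forall k. (~C(k) | L(q))) | ~(forall t. L(t))
Move each ¬ inward, flipping quantifiers it crosses:
  (forall q. exists k. (C(k) & ~L(q))) | (exists t. ~L(t))
All bound variables are already distinct, so no renaming is needed.
Finally move all quantifiers to the prefix:
  forall q. exists k. exists t. (C(k) & ~L(q) | ~L(t))
The quantifier forall k sits under an odd number of negations (counting the antecedent side of each →), so it flips to exists k.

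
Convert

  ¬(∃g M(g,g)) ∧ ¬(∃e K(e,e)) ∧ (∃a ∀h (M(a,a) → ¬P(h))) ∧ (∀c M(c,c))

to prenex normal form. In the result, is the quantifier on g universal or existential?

universal

First replace A → B with ¬A ∨ B.
  ¬(∃g M(g,g)) ∧ ¬(∃e K(e,e)) ∧ (∃a ∀h (¬M(a,a) ∨ ¬P(h))) ∧ (∀c M(c,c))
Drive negations inward (¬∀x A ≡ ∃x ¬A, ¬∃x A ≡ ∀x ¬A, De Morgan for ∧/∨):
  (∀g ¬M(g,g)) ∧ (∀e ¬K(e,e)) ∧ (∃a ∀h (¬M(a,a) ∨ ¬P(h))) ∧ (∀c M(c,c))
Pull the quantifiers to the front (each side's bound variable is not free in the other side):
  ∀g ∀e ∃a ∀h ∀c (¬M(g,g) ∧ ¬K(e,e) ∧ (¬M(a,a) ∨ ¬P(h)) ∧ M(c,c))
The quantifier ∃g sits under an odd number of negations (counting the antecedent side of each →), so it flips to ∀g.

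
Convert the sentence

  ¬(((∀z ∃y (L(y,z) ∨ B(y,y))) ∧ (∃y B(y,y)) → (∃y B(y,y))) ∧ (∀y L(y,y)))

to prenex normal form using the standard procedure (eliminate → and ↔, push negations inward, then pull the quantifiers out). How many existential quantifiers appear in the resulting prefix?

3

Eliminate → and ↔ using ¬ and ∨.
  ¬((¬((∀z ∃y (L(y,z) ∨ B(y,y))) ∧ (∃y B(y,y))) ∨ (∃y B(y,y))) ∧ (∀y L(y,y)))
Drive negations inward (¬∀x A ≡ ∃x ¬A, ¬∃x A ≡ ∀x ¬A, De Morgan for ∧/∨):
  (∀z ∃y (L(y,z) ∨ B(y,y))) ∧ (∃y B(y,y)) ∧ (∀y ¬B(y,y)) ∨ (∃y ¬L(y,y))
Rename bound variables to avoid capture: y↦w, y↦z1, y↦r.
  (∀z ∃y (L(y,z) ∨ B(y,y))) ∧ (∃w B(w,w)) ∧ (∀z1 ¬B(z1,z1)) ∨ (∃r ¬L(r,r))
Pull the quantifiers to the front (each side's bound variable is not free in the other side):
  ∀z ∃y ∃w ∀z1 ∃r ((L(y,z) ∨ B(y,y)) ∧ B(w,w) ∧ ¬B(z1,z1) ∨ ¬L(r,r))
The prefix is ∀z ∃y ∃w ∀z1 ∃r: 2 universal, 3 existential.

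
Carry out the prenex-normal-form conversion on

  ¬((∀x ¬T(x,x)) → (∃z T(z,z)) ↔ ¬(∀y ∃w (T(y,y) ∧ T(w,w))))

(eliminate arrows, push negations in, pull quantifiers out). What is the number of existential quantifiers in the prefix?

4

First replace A → B with ¬A ∨ B; A ↔ B as (¬A ∨ B) ∧ (¬B ∨ A).
  ¬((¬(¬(∀x ¬T(x,x)) ∨ (∃z T(z,z))) ∨ ¬(∀y ∃w (T(y,y) ∧ T(w,w)))) ∧ (¬¬(∀y ∃w (T(y,y) ∧ T(w,w))) ∨ ¬(∀x ¬T(x,x)) ∨ (∃z T(z,z))))
Move each ¬ inward, flipping quantifiers it crosses:
  ((∃x T(x,x)) ∨ (∃z T(z,z))) ∧ (∀y ∃w (T(y,y) ∧ T(w,w))) ∨ (∃y ∀w (¬T(y,y) ∨ ¬T(w,w))) ∧ (∀x ¬T(x,x)) ∧ (∀z ¬T(z,z))
Rename bound variables to avoid capture: y↦y1, w↦x1, x↦u, z↦c.
  ((∃x T(x,x)) ∨ (∃z T(z,z))) ∧ (∀y ∃w (T(y,y) ∧ T(w,w))) ∨ (∃y1 ∀x1 (¬T(y1,y1) ∨ ¬T(x1,x1))) ∧ (∀u ¬T(u,u)) ∧ (∀c ¬T(c,c))
Extract every quantifier outward, since the variables are now distinct and don't occur free across branches:
  ∃x ∃z ∀y ∃w ∃y1 ∀x1 ∀u ∀c ((T(x,x) ∨ T(z,z)) ∧ T(y,y) ∧ T(w,w) ∨ (¬T(y1,y1) ∨ ¬T(x1,x1)) ∧ ¬T(u,u) ∧ ¬T(c,c))
The prefix is ∃x ∃z ∀y ∃w ∃y1 ∀x1 ∀u ∀c: 4 universal, 4 existential.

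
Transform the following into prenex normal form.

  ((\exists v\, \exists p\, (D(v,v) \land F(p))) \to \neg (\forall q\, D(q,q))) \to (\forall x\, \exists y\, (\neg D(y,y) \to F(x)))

\exists v\, \exists p\, \forall q\, \forall x\, \exists y\, (D(v,v) \land F(p) \land D(q,q) \lor D(y,y) \lor F(x))

Eliminate → and ↔ using ¬ and ∨.
  \neg (\neg (\exists v\, \exists p\, (D(v,v) \land F(p))) \lor \neg (\forall q\, D(q,q))) \lor (\forall x\, \exists y\, (\neg \neg D(y,y) \lor F(x)))
Drive negations inward (¬∀x A ≡ ∃x ¬A, ¬∃x A ≡ ∀x ¬A, De Morgan for ∧/∨):
  (\exists v\, \exists p\, (D(v,v) \land F(p))) \land (\forall q\, D(q,q)) \lor (\forall x\, \exists y\, (D(y,y) \lor F(x)))
All bound variables are already distinct, so no renaming is needed.
Extract every quantifier outward, since the variables are now distinct and don't occur free across branches:
  \exists v\, \exists p\, \forall q\, \forall x\, \exists y\, (D(v,v) \land F(p) \land D(q,q) \lor D(y,y) \lor F(x))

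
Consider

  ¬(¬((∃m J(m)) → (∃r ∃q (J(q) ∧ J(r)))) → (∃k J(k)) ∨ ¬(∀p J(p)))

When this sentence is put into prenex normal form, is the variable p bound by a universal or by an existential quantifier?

First replace A → B with ¬A ∨ B.
  ¬(¬¬(¬(∃m J(m)) ∨ (∃r ∃q (J(q) ∧ J(r)))) ∨ (∃k J(k)) ∨ ¬(∀p J(p)))
Push ¬ through the quantifiers and connectives to reach negation normal form:
  (∃m J(m)) ∧ (∀r ∀q (¬J(q) ∨ ¬J(r))) ∧ (∀k ¬J(k)) ∧ (∀p J(p))
Extract every quantifier outward, since the variables are now distinct and don't occur free across branches:
  ∃m ∀r ∀q ∀k ∀p (J(m) ∧ (¬J(q) ∨ ¬J(r)) ∧ ¬J(k) ∧ J(p))
The quantifier ∀p sits under an even number of negations (counting the antecedent side of each →), so it remains universal.

universal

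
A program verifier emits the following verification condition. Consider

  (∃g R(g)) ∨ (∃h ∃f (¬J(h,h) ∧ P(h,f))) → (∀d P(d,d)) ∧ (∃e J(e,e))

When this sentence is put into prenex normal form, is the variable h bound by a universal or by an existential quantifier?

Rewrite implications/biconditionals: A → B as ¬A ∨ B.
  ¬((∃g R(g)) ∨ (∃h ∃f (¬J(h,h) ∧ P(h,f)))) ∨ (∀d P(d,d)) ∧ (∃e J(e,e))
Push ¬ through the quantifiers and connectives to reach negation normal form:
  (∀g ¬R(g)) ∧ (∀h ∀f (J(h,h) ∨ ¬P(h,f))) ∨ (∀d P(d,d)) ∧ (∃e J(e,e))
All bound variables are already distinct, so no renaming is needed.
Finally move all quantifiers to the prefix:
  ∀g ∀h ∀f ∀d ∃e (¬R(g) ∧ (J(h,h) ∨ ¬P(h,f)) ∨ P(d,d) ∧ J(e,e))
The quantifier ∃h sits under an odd number of negations (counting the antecedent side of each →), so it flips to ∀h.

universal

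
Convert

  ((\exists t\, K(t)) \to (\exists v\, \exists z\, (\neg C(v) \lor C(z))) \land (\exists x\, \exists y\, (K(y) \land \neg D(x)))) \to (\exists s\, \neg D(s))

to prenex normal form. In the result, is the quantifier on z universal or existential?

universal

Eliminate → and ↔ using ¬ and ∨.
  \neg (\neg (\exists t\, K(t)) \lor (\exists v\, \exists z\, (\neg C(v) \lor C(z))) \land (\exists x\, \exists y\, (K(y) \land \neg D(x)))) \lor (\exists s\, \neg D(s))
Push ¬ through the quantifiers and connectives to reach negation normal form:
  (\exists t\, K(t)) \land ((\forall v\, \forall z\, (C(v) \land \neg C(z))) \lor (\forall x\, \forall y\, (\neg K(y) \lor D(x)))) \lor (\exists s\, \neg D(s))
All bound variables are already distinct, so no renaming is needed.
Extract every quantifier outward, since the variables are now distinct and don't occur free across branches:
  \exists t\, \forall v\, \forall z\, \forall x\, \forall y\, \exists s\, (K(t) \land (C(v) \land \neg C(z) \lor \neg K(y) \lor D(x)) \lor \neg D(s))
The quantifier \exists z sits under an odd number of negations (counting the antecedent side of each →), so it flips to \forall z.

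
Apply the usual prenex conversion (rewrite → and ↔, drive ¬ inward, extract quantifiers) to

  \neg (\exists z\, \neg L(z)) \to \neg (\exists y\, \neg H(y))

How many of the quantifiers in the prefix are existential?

1

Eliminate → and ↔ using ¬ and ∨.
  \neg \neg (\exists z\, \neg L(z)) \lor \neg (\exists y\, \neg H(y))
Move each ¬ inward, flipping quantifiers it crosses:
  (\exists z\, \neg L(z)) \lor (\forall y\, H(y))
Pull the quantifiers to the front (each side's bound variable is not free in the other side):
  \exists z\, \forall y\, (\neg L(z) \lor H(y))
The prefix is \exists z \forall y: 1 universal, 1 existential.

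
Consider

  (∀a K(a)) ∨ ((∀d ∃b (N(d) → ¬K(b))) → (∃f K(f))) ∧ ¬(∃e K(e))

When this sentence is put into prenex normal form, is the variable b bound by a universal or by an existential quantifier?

First replace A → B with ¬A ∨ B.
  (∀a K(a)) ∨ (¬(∀d ∃b (¬N(d) ∨ ¬K(b))) ∨ (∃f K(f))) ∧ ¬(∃e K(e))
Move each ¬ inward, flipping quantifiers it crosses:
  (∀a K(a)) ∨ ((∃d ∀b (N(d) ∧ K(b))) ∨ (∃f K(f))) ∧ (∀e ¬K(e))
All bound variables are already distinct, so no renaming is needed.
Extract every quantifier outward, since the variables are now distinct and don't occur free across branches:
  ∀a ∃d ∀b ∃f ∀e (K(a) ∨ (N(d) ∧ K(b) ∨ K(f)) ∧ ¬K(e))
The quantifier ∃b sits under an odd number of negations (counting the antecedent side of each →), so it flips to ∀b.

universal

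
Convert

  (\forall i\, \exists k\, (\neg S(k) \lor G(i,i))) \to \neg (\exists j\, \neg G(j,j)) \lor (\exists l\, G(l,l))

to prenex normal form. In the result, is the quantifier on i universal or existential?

Rewrite implications/biconditionals: A → B as ¬A ∨ B.
  \neg (\forall i\, \exists k\, (\neg S(k) \lor G(i,i))) \lor \neg (\exists j\, \neg G(j,j)) \lor (\exists l\, G(l,l))
Push ¬ through the quantifiers and connectives to reach negation normal form:
  (\exists i\, \forall k\, (S(k) \land \neg G(i,i))) \lor (\forall j\, G(j,j)) \lor (\exists l\, G(l,l))
Pull the quantifiers to the front (each side's bound variable is not free in the other side):
  \exists i\, \forall k\, \forall j\, \exists l\, (S(k) \land \neg G(i,i) \lor G(j,j) \lor G(l,l))
The quantifier \forall i sits under an odd number of negations (counting the antecedent side of each →), so it flips to \exists i.

existential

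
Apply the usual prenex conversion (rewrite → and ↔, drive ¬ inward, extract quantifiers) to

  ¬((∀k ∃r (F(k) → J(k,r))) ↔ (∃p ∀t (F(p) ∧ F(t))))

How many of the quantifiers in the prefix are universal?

First replace A → B with ¬A ∨ B; A ↔ B as (¬A ∨ B) ∧ (¬B ∨ A).
  ¬((¬(∀k ∃r (¬F(k) ∨ J(k,r))) ∨ (∃p ∀t (F(p) ∧ F(t)))) ∧ (¬(∃p ∀t (F(p) ∧ F(t))) ∨ (∀k ∃r (¬F(k) ∨ J(k,r)))))
Drive negations inward (¬∀x A ≡ ∃x ¬A, ¬∃x A ≡ ∀x ¬A, De Morgan for ∧/∨):
  (∀k ∃r (¬F(k) ∨ J(k,r))) ∧ (∀p ∃t (¬F(p) ∨ ¬F(t))) ∨ (∃p ∀t (F(p) ∧ F(t))) ∧ (∃k ∀r (F(k) ∧ ¬J(k,r)))
Rename bound variables to avoid capture: p↦s, t↦y1, k↦b, r↦z.
  (∀k ∃r (¬F(k) ∨ J(k,r))) ∧ (∀p ∃t (¬F(p) ∨ ¬F(t))) ∨ (∃s ∀y1 (F(s) ∧ F(y1))) ∧ (∃b ∀z (F(b) ∧ ¬J(b,z)))
Finally move all quantifiers to the prefix:
  ∀k ∃r ∀p ∃t ∃s ∀y1 ∃b ∀z ((¬F(k) ∨ J(k,r)) ∧ (¬F(p) ∨ ¬F(t)) ∨ F(s) ∧ F(y1) ∧ F(b) ∧ ¬J(b,z))
The prefix is ∀k ∃r ∀p ∃t ∃s ∀y1 ∃b ∀z: 4 universal, 4 existential.

4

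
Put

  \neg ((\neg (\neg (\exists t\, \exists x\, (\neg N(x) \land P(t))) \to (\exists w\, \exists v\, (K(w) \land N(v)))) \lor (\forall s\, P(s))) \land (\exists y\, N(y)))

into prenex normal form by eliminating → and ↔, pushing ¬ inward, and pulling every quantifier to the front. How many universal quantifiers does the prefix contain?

First replace A → B with ¬A ∨ B.
  \neg ((\neg (\neg \neg (\exists t\, \exists x\, (\neg N(x) \land P(t))) \lor (\exists w\, \exists v\, (K(w) \land N(v)))) \lor (\forall s\, P(s))) \land (\exists y\, N(y)))
Move each ¬ inward, flipping quantifiers it crosses:
  ((\exists t\, \exists x\, (\neg N(x) \land P(t))) \lor (\exists w\, \exists v\, (K(w) \land N(v)))) \land (\exists s\, \neg P(s)) \lor (\forall y\, \neg N(y))
All bound variables are already distinct, so no renaming is needed.
Extract every quantifier outward, since the variables are now distinct and don't occur free across branches:
  \exists t\, \exists x\, \exists w\, \exists v\, \exists s\, \forall y\, ((\neg N(x) \land P(t) \lor K(w) \land N(v)) \land \neg P(s) \lor \neg N(y))
The prefix is \exists t \exists x \exists w \exists v \exists s \forall y: 1 universal, 5 existential.

1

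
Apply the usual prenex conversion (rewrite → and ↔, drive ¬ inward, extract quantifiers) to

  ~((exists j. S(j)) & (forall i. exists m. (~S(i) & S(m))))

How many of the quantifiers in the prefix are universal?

Drive negations inward (¬∀x A ≡ ∃x ¬A, ¬∃x A ≡ ∀x ¬A, De Morgan for ∧/∨):
  (forall j. ~S(j)) | (exists i. forall m. (S(i) | ~S(m)))
Finally move all quantifiers to the prefix:
  forall j. exists i. forall m. (~S(j) | S(i) | ~S(m))
The prefix is forall j exists i forall m: 2 universal, 1 existential.

2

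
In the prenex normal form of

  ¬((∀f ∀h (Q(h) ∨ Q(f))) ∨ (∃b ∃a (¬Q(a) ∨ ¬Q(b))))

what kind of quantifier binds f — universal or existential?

Move each ¬ inward, flipping quantifiers it crosses:
  (∃f ∃h (¬Q(h) ∧ ¬Q(f))) ∧ (∀b ∀a (Q(a) ∧ Q(b)))
All bound variables are already distinct, so no renaming is needed.
Pull the quantifiers to the front (each side's bound variable is not free in the other side):
  ∃f ∃h ∀b ∀a (¬Q(h) ∧ ¬Q(f) ∧ Q(a) ∧ Q(b))
The quantifier ∀f sits under an odd number of negations, so it flips to ∃f.

existential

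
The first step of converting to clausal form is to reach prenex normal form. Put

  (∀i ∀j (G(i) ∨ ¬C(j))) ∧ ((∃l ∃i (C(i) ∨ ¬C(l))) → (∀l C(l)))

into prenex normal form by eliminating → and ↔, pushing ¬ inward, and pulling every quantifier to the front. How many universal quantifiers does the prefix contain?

Eliminate → and ↔ using ¬ and ∨.
  (∀i ∀j (G(i) ∨ ¬C(j))) ∧ (¬(∃l ∃i (C(i) ∨ ¬C(l))) ∨ (∀l C(l)))
Push ¬ through the quantifiers and connectives to reach negation normal form:
  (∀i ∀j (G(i) ∨ ¬C(j))) ∧ ((∀l ∀i (¬C(i) ∧ C(l))) ∨ (∀l C(l)))
Give each quantifier a distinct variable: i↦w1, l↦c.
  (∀i ∀j (G(i) ∨ ¬C(j))) ∧ ((∀l ∀w1 (¬C(w1) ∧ C(l))) ∨ (∀c C(c)))
Pull the quantifiers to the front (each side's bound variable is not free in the other side):
  ∀i ∀j ∀l ∀w1 ∀c ((G(i) ∨ ¬C(j)) ∧ (¬C(w1) ∧ C(l) ∨ C(c)))
The prefix is ∀i ∀j ∀l ∀w1 ∀c: 5 universal, 0 existential.

5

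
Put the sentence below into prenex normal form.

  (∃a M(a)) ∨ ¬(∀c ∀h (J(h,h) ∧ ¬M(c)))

∃a ∃c ∃h (M(a) ∨ ¬J(h,h) ∨ M(c))

Move each ¬ inward, flipping quantifiers it crosses:
  (∃a M(a)) ∨ (∃c ∃h (¬J(h,h) ∨ M(c)))
All bound variables are already distinct, so no renaming is needed.
Extract every quantifier outward, since the variables are now distinct and don't occur free across branches:
  ∃a ∃c ∃h (M(a) ∨ ¬J(h,h) ∨ M(c))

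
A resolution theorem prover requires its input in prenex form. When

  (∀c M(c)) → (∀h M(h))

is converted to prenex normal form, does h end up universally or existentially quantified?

universal

Eliminate → and ↔ using ¬ and ∨.
  ¬(∀c M(c)) ∨ (∀h M(h))
Push ¬ through the quantifiers and connectives to reach negation normal form:
  (∃c ¬M(c)) ∨ (∀h M(h))
All bound variables are already distinct, so no renaming is needed.
Extract every quantifier outward, since the variables are now distinct and don't occur free across branches:
  ∃c ∀h (¬M(c) ∨ M(h))
The quantifier ∀h sits under an even number of negations (counting the antecedent side of each →), so it remains universal.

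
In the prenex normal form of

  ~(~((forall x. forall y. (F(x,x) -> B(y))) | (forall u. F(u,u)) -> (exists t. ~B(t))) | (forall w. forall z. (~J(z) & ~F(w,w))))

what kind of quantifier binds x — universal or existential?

First replace A → B with ¬A ∨ B.
  ~(~(~((forall x. forall y. (~F(x,x) | B(y))) | (forall u. F(u,u))) | (exists t. ~B(t))) | (forall w. forall z. (~J(z) & ~F(w,w))))
Drive negations inward (¬∀x A ≡ ∃x ¬A, ¬∃x A ≡ ∀x ¬A, De Morgan for ∧/∨):
  ((exists x. exists y. (F(x,x) & ~B(y))) & (exists u. ~F(u,u)) | (exists t. ~B(t))) & (exists w. exists z. (J(z) | F(w,w)))
All bound variables are already distinct, so no renaming is needed.
Finally move all quantifiers to the prefix:
  exists x. exists y. exists u. exists t. exists w. exists z. ((F(x,x) & ~B(y) & ~F(u,u) | ~B(t)) & (J(z) | F(w,w)))
The quantifier forall x sits under an odd number of negations (counting the antecedent side of each →), so it flips to exists x.

existential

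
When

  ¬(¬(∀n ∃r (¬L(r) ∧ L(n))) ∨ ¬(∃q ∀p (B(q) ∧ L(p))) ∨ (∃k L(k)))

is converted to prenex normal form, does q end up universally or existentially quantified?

existential

Move each ¬ inward, flipping quantifiers it crosses:
  (∀n ∃r (¬L(r) ∧ L(n))) ∧ (∃q ∀p (B(q) ∧ L(p))) ∧ (∀k ¬L(k))
All bound variables are already distinct, so no renaming is needed.
Pull the quantifiers to the front (each side's bound variable is not free in the other side):
  ∀n ∃r ∃q ∀p ∀k (¬L(r) ∧ L(n) ∧ B(q) ∧ L(p) ∧ ¬L(k))
The quantifier ∃q sits under an even number of negations, so it remains existential.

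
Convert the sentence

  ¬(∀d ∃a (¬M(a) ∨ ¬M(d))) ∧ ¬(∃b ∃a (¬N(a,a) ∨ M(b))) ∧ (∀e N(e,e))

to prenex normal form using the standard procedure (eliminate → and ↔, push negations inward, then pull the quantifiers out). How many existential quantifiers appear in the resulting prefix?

1

Move each ¬ inward, flipping quantifiers it crosses:
  (∃d ∀a (M(a) ∧ M(d))) ∧ (∀b ∀a (N(a,a) ∧ ¬M(b))) ∧ (∀e N(e,e))
Give each quantifier a distinct variable: a↦w.
  (∃d ∀a (M(a) ∧ M(d))) ∧ (∀b ∀w (N(w,w) ∧ ¬M(b))) ∧ (∀e N(e,e))
Pull the quantifiers to the front (each side's bound variable is not free in the other side):
  ∃d ∀a ∀b ∀w ∀e (M(a) ∧ M(d) ∧ N(w,w) ∧ ¬M(b) ∧ N(e,e))
The prefix is ∃d ∀a ∀b ∀w ∀e: 4 universal, 1 existential.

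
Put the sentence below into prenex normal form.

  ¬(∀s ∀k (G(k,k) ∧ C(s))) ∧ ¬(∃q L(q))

∃s ∃k ∀q ((¬G(k,k) ∨ ¬C(s)) ∧ ¬L(q))

Push ¬ through the quantifiers and connectives to reach negation normal form:
  (∃s ∃k (¬G(k,k) ∨ ¬C(s))) ∧ (∀q ¬L(q))
All bound variables are already distinct, so no renaming is needed.
Pull the quantifiers to the front (each side's bound variable is not free in the other side):
  ∃s ∃k ∀q ((¬G(k,k) ∨ ¬C(s)) ∧ ¬L(q))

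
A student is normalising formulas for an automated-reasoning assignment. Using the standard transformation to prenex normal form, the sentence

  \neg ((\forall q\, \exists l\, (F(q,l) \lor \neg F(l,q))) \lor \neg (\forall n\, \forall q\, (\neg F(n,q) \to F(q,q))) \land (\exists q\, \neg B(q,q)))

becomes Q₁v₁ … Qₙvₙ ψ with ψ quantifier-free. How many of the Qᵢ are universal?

First replace A → B with ¬A ∨ B.
  \neg ((\forall q\, \exists l\, (F(q,l) \lor \neg F(l,q))) \lor \neg (\forall n\, \forall q\, (\neg \neg F(n,q) \lor F(q,q))) \land (\exists q\, \neg B(q,q)))
Push ¬ through the quantifiers and connectives to reach negation normal form:
  (\exists q\, \forall l\, (\neg F(q,l) \land F(l,q))) \land ((\forall n\, \forall q\, (F(n,q) \lor F(q,q))) \lor (\forall q\, B(q,q)))
Give each quantifier a distinct variable: q↦t, q↦x.
  (\exists q\, \forall l\, (\neg F(q,l) \land F(l,q))) \land ((\forall n\, \forall t\, (F(n,t) \lor F(t,t))) \lor (\forall x\, B(x,x)))
Pull the quantifiers to the front (each side's bound variable is not free in the other side):
  \exists q\, \forall l\, \forall n\, \forall t\, \forall x\, (\neg F(q,l) \land F(l,q) \land (F(n,t) \lor F(t,t) \lor B(x,x)))
The prefix is \exists q \forall l \forall n \forall t \forall x: 4 universal, 1 existential.

4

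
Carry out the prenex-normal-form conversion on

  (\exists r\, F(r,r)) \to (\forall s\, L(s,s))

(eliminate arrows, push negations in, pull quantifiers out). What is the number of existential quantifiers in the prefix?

Eliminate → and ↔ using ¬ and ∨.
  \neg (\exists r\, F(r,r)) \lor (\forall s\, L(s,s))
Drive negations inward (¬∀x A ≡ ∃x ¬A, ¬∃x A ≡ ∀x ¬A, De Morgan for ∧/∨):
  (\forall r\, \neg F(r,r)) \lor (\forall s\, L(s,s))
Pull the quantifiers to the front (each side's bound variable is not free in the other side):
  \forall r\, \forall s\, (\neg F(r,r) \lor L(s,s))
The prefix is \forall r \forall s: 2 universal, 0 existential.

0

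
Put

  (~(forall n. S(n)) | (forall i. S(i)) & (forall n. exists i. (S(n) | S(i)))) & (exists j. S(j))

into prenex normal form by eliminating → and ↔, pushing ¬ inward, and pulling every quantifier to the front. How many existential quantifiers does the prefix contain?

3

Drive negations inward (¬∀x A ≡ ∃x ¬A, ¬∃x A ≡ ∀x ¬A, De Morgan for ∧/∨):
  ((exists n. ~S(n)) | (forall i. S(i)) & (forall n. exists i. (S(n) | S(i)))) & (exists j. S(j))
Rename bound variables to avoid capture: n↦u, i↦w.
  ((exists n. ~S(n)) | (forall i. S(i)) & (forall u. exists w. (S(u) | S(w)))) & (exists j. S(j))
Pull the quantifiers to the front (each side's bound variable is not free in the other side):
  exists n. forall i. forall u. exists w. exists j. ((~S(n) | S(i) & (S(u) | S(w))) & S(j))
The prefix is exists n forall i forall u exists w exists j: 2 universal, 3 existential.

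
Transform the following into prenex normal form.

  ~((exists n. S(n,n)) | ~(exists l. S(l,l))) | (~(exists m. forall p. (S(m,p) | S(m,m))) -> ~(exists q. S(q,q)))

First replace A → B with ¬A ∨ B.
  ~((exists n. S(n,n)) | ~(exists l. S(l,l))) | ~~(exists m. forall p. (S(m,p) | S(m,m))) | ~(exists q. S(q,q))
Push ¬ through the quantifiers and connectives to reach negation normal form:
  (forall n. ~S(n,n)) & (exists l. S(l,l)) | (exists m. forall p. (S(m,p) | S(m,m))) | (forall q. ~S(q,q))
Pull the quantifiers to the front (each side's bound variable is not free in the other side):
  forall n. exists l. exists m. forall p. forall q. (~S(n,n) & S(l,l) | S(m,p) | S(m,m) | ~S(q,q))

forall n. exists l. exists m. forall p. forall q. (~S(n,n) & S(l,l) | S(m,p) | S(m,m) | ~S(q,q))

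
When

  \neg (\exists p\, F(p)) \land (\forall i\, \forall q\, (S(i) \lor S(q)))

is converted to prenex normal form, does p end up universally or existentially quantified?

Drive negations inward (¬∀x A ≡ ∃x ¬A, ¬∃x A ≡ ∀x ¬A, De Morgan for ∧/∨):
  (\forall p\, \neg F(p)) \land (\forall i\, \forall q\, (S(i) \lor S(q)))
Pull the quantifiers to the front (each side's bound variable is not free in the other side):
  \forall p\, \forall i\, \forall q\, (\neg F(p) \land (S(i) \lor S(q)))
The quantifier \exists p sits under an odd number of negations, so it flips to \forall p.

universal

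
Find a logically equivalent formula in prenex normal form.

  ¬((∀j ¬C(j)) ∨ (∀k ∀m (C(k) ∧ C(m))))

Drive negations inward (¬∀x A ≡ ∃x ¬A, ¬∃x A ≡ ∀x ¬A, De Morgan for ∧/∨):
  (∃j C(j)) ∧ (∃k ∃m (¬C(k) ∨ ¬C(m)))
Extract every quantifier outward, since the variables are now distinct and don't occur free across branches:
  ∃j ∃k ∃m (C(j) ∧ (¬C(k) ∨ ¬C(m)))

∃j ∃k ∃m (C(j) ∧ (¬C(k) ∨ ¬C(m)))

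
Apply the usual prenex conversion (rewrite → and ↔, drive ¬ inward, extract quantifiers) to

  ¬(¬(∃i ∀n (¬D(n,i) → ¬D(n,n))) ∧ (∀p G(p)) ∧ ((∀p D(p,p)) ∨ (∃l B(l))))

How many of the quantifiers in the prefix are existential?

Eliminate → and ↔ using ¬ and ∨.
  ¬(¬(∃i ∀n (¬¬D(n,i) ∨ ¬D(n,n))) ∧ (∀p G(p)) ∧ ((∀p D(p,p)) ∨ (∃l B(l))))
Move each ¬ inward, flipping quantifiers it crosses:
  (∃i ∀n (D(n,i) ∨ ¬D(n,n))) ∨ (∃p ¬G(p)) ∨ (∃p ¬D(p,p)) ∧ (∀l ¬B(l))
Standardize variables apart so no two quantifiers bind the same name: p↦t.
  (∃i ∀n (D(n,i) ∨ ¬D(n,n))) ∨ (∃p ¬G(p)) ∨ (∃t ¬D(t,t)) ∧ (∀l ¬B(l))
Pull the quantifiers to the front (each side's bound variable is not free in the other side):
  ∃i ∀n ∃p ∃t ∀l (D(n,i) ∨ ¬D(n,n) ∨ ¬G(p) ∨ ¬D(t,t) ∧ ¬B(l))
The prefix is ∃i ∀n ∃p ∃t ∀l: 2 universal, 3 existential.

3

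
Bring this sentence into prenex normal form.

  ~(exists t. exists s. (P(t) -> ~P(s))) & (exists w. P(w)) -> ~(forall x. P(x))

exists t. exists s. forall w. exists x. (~P(t) | ~P(s) | ~P(w) | ~P(x))

First replace A → B with ¬A ∨ B.
  ~(~(exists t. exists s. (~P(t) | ~P(s))) & (exists w. P(w))) | ~(forall x. P(x))
Move each ¬ inward, flipping quantifiers it crosses:
  (exists t. exists s. (~P(t) | ~P(s))) | (forall w. ~P(w)) | (exists x. ~P(x))
All bound variables are already distinct, so no renaming is needed.
Extract every quantifier outward, since the variables are now distinct and don't occur free across branches:
  exists t. exists s. forall w. exists x. (~P(t) | ~P(s) | ~P(w) | ~P(x))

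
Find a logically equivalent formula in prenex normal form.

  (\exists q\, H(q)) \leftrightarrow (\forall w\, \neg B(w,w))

First replace A → B with ¬A ∨ B; A ↔ B as (¬A ∨ B) ∧ (¬B ∨ A).
  (\neg (\exists q\, H(q)) \lor (\forall w\, \neg B(w,w))) \land (\neg (\forall w\, \neg B(w,w)) \lor (\exists q\, H(q)))
Move each ¬ inward, flipping quantifiers it crosses:
  ((\forall q\, \neg H(q)) \lor (\forall w\, \neg B(w,w))) \land ((\exists w\, B(w,w)) \lor (\exists q\, H(q)))
Rename bound variables to avoid capture: w↦x, q↦r.
  ((\forall q\, \neg H(q)) \lor (\forall w\, \neg B(w,w))) \land ((\exists x\, B(x,x)) \lor (\exists r\, H(r)))
Pull the quantifiers to the front (each side's bound variable is not free in the other side):
  \forall q\, \forall w\, \exists x\, \exists r\, ((\neg H(q) \lor \neg B(w,w)) \land (B(x,x) \lor H(r)))

\forall q\, \forall w\, \exists x\, \exists r\, ((\neg H(q) \lor \neg B(w,w)) \land (B(x,x) \lor H(r)))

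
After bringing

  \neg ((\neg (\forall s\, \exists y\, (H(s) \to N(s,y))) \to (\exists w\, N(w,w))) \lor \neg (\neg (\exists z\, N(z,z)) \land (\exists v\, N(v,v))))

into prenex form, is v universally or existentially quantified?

Eliminate → and ↔ using ¬ and ∨.
  \neg (\neg \neg (\forall s\, \exists y\, (\neg H(s) \lor N(s,y))) \lor (\exists w\, N(w,w)) \lor \neg (\neg (\exists z\, N(z,z)) \land (\exists v\, N(v,v))))
Move each ¬ inward, flipping quantifiers it crosses:
  (\exists s\, \forall y\, (H(s) \land \neg N(s,y))) \land (\forall w\, \neg N(w,w)) \land (\forall z\, \neg N(z,z)) \land (\exists v\, N(v,v))
All bound variables are already distinct, so no renaming is needed.
Extract every quantifier outward, since the variables are now distinct and don't occur free across branches:
  \exists s\, \forall y\, \forall w\, \forall z\, \exists v\, (H(s) \land \neg N(s,y) \land \neg N(w,w) \land \neg N(z,z) \land N(v,v))
The quantifier \exists v sits under an even number of negations (counting the antecedent side of each →), so it remains existential.

existential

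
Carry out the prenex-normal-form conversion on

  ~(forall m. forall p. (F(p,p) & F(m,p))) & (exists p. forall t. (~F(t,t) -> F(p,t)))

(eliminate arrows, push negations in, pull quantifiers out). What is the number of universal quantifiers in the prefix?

Eliminate → and ↔ using ¬ and ∨.
  ~(forall m. forall p. (F(p,p) & F(m,p))) & (exists p. forall t. (~~F(t,t) | F(p,t)))
Push ¬ through the quantifiers and connectives to reach negation normal form:
  (exists m. exists p. (~F(p,p) | ~F(m,p))) & (exists p. forall t. (F(t,t) | F(p,t)))
Rename bound variables to avoid capture: p↦z.
  (exists m. exists p. (~F(p,p) | ~F(m,p))) & (exists z. forall t. (F(t,t) | F(z,t)))
Pull the quantifiers to the front (each side's bound variable is not free in the other side):
  exists m. exists p. exists z. forall t. ((~F(p,p) | ~F(m,p)) & (F(t,t) | F(z,t)))
The prefix is exists m exists p exists z forall t: 1 universal, 3 existential.

1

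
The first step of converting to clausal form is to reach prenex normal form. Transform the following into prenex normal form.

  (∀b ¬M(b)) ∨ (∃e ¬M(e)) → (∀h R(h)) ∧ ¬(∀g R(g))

∃b ∀e ∀h ∃g (M(b) ∧ M(e) ∨ R(h) ∧ ¬R(g))

Rewrite implications/biconditionals: A → B as ¬A ∨ B.
  ¬((∀b ¬M(b)) ∨ (∃e ¬M(e))) ∨ (∀h R(h)) ∧ ¬(∀g R(g))
Push ¬ through the quantifiers and connectives to reach negation normal form:
  (∃b M(b)) ∧ (∀e M(e)) ∨ (∀h R(h)) ∧ (∃g ¬R(g))
All bound variables are already distinct, so no renaming is needed.
Extract every quantifier outward, since the variables are now distinct and don't occur free across branches:
  ∃b ∀e ∀h ∃g (M(b) ∧ M(e) ∨ R(h) ∧ ¬R(g))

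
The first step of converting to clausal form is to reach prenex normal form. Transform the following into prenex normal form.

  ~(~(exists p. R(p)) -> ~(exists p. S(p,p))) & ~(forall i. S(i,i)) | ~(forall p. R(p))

forall p. exists z. exists i. exists x. (~R(p) & S(z,z) & ~S(i,i) | ~R(x))

First replace A → B with ¬A ∨ B.
  ~(~~(exists p. R(p)) | ~(exists p. S(p,p))) & ~(forall i. S(i,i)) | ~(forall p. R(p))
Drive negations inward (¬∀x A ≡ ∃x ¬A, ¬∃x A ≡ ∀x ¬A, De Morgan for ∧/∨):
  (forall p. ~R(p)) & (exists p. S(p,p)) & (exists i. ~S(i,i)) | (exists p. ~R(p))
Give each quantifier a distinct variable: p↦z, p↦x.
  (forall p. ~R(p)) & (exists z. S(z,z)) & (exists i. ~S(i,i)) | (exists x. ~R(x))
Finally move all quantifiers to the prefix:
  forall p. exists z. exists i. exists x. (~R(p) & S(z,z) & ~S(i,i) | ~R(x))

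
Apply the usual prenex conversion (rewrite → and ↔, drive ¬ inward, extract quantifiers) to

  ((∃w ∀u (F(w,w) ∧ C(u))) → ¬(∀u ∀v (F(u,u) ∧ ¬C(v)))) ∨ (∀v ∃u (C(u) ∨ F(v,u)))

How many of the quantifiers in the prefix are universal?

2

Eliminate → and ↔ using ¬ and ∨.
  ¬(∃w ∀u (F(w,w) ∧ C(u))) ∨ ¬(∀u ∀v (F(u,u) ∧ ¬C(v))) ∨ (∀v ∃u (C(u) ∨ F(v,u)))
Drive negations inward (¬∀x A ≡ ∃x ¬A, ¬∃x A ≡ ∀x ¬A, De Morgan for ∧/∨):
  (∀w ∃u (¬F(w,w) ∨ ¬C(u))) ∨ (∃u ∃v (¬F(u,u) ∨ C(v))) ∨ (∀v ∃u (C(u) ∨ F(v,u)))
Standardize variables apart so no two quantifiers bind the same name: u↦q, v↦b, u↦v1.
  (∀w ∃u (¬F(w,w) ∨ ¬C(u))) ∨ (∃q ∃v (¬F(q,q) ∨ C(v))) ∨ (∀b ∃v1 (C(v1) ∨ F(b,v1)))
Pull the quantifiers to the front (each side's bound variable is not free in the other side):
  ∀w ∃u ∃q ∃v ∀b ∃v1 (¬F(w,w) ∨ ¬C(u) ∨ ¬F(q,q) ∨ C(v) ∨ C(v1) ∨ F(b,v1))
The prefix is ∀w ∃u ∃q ∃v ∀b ∃v1: 2 universal, 4 existential.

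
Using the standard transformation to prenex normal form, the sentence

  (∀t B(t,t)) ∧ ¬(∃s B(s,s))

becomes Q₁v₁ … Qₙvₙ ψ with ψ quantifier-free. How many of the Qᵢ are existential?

Drive negations inward (¬∀x A ≡ ∃x ¬A, ¬∃x A ≡ ∀x ¬A, De Morgan for ∧/∨):
  (∀t B(t,t)) ∧ (∀s ¬B(s,s))
All bound variables are already distinct, so no renaming is needed.
Finally move all quantifiers to the prefix:
  ∀t ∀s (B(t,t) ∧ ¬B(s,s))
The prefix is ∀t ∀s: 2 universal, 0 existential.

0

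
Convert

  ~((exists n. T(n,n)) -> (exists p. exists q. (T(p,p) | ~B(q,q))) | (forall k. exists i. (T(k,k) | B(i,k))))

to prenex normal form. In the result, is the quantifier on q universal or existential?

universal

First replace A → B with ¬A ∨ B.
  ~(~(exists n. T(n,n)) | (exists p. exists q. (T(p,p) | ~B(q,q))) | (forall k. exists i. (T(k,k) | B(i,k))))
Drive negations inward (¬∀x A ≡ ∃x ¬A, ¬∃x A ≡ ∀x ¬A, De Morgan for ∧/∨):
  (exists n. T(n,n)) & (forall p. forall q. (~T(p,p) & B(q,q))) & (exists k. forall i. (~T(k,k) & ~B(i,k)))
All bound variables are already distinct, so no renaming is needed.
Extract every quantifier outward, since the variables are now distinct and don't occur free across branches:
  exists n. forall p. forall q. exists k. forall i. (T(n,n) & ~T(p,p) & B(q,q) & ~T(k,k) & ~B(i,k))
The quantifier exists q sits under an odd number of negations (counting the antecedent side of each →), so it flips to forall q.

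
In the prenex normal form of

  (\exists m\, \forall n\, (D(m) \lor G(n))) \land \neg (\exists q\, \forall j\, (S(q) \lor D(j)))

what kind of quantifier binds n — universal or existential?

universal

Push ¬ through the quantifiers and connectives to reach negation normal form:
  (\exists m\, \forall n\, (D(m) \lor G(n))) \land (\forall q\, \exists j\, (\neg S(q) \land \neg D(j)))
Finally move all quantifiers to the prefix:
  \exists m\, \forall n\, \forall q\, \exists j\, ((D(m) \lor G(n)) \land \neg S(q) \land \neg D(j))
The quantifier \forall n sits under an even number of negations, so it remains universal.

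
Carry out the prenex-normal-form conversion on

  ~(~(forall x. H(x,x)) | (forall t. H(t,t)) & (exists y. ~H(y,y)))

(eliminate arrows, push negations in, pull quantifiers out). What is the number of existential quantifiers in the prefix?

Drive negations inward (¬∀x A ≡ ∃x ¬A, ¬∃x A ≡ ∀x ¬A, De Morgan for ∧/∨):
  (forall x. H(x,x)) & ((exists t. ~H(t,t)) | (forall y. H(y,y)))
All bound variables are already distinct, so no renaming is needed.
Finally move all quantifiers to the prefix:
  forall x. exists t. forall y. (H(x,x) & (~H(t,t) | H(y,y)))
The prefix is forall x exists t forall y: 2 universal, 1 existential.

1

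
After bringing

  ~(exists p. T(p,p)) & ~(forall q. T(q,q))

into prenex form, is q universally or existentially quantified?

existential

Move each ¬ inward, flipping quantifiers it crosses:
  (forall p. ~T(p,p)) & (exists q. ~T(q,q))
All bound variables are already distinct, so no renaming is needed.
Finally move all quantifiers to the prefix:
  forall p. exists q. (~T(p,p) & ~T(q,q))
The quantifier forall q sits under an odd number of negations, so it flips to exists q.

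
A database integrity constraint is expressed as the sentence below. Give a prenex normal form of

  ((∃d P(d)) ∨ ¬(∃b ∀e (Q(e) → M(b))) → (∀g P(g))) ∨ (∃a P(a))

∀d ∃b ∀e ∀g ∃a (¬P(d) ∧ (¬Q(e) ∨ M(b)) ∨ P(g) ∨ P(a))

First replace A → B with ¬A ∨ B.
  ¬((∃d P(d)) ∨ ¬(∃b ∀e (¬Q(e) ∨ M(b)))) ∨ (∀g P(g)) ∨ (∃a P(a))
Push ¬ through the quantifiers and connectives to reach negation normal form:
  (∀d ¬P(d)) ∧ (∃b ∀e (¬Q(e) ∨ M(b))) ∨ (∀g P(g)) ∨ (∃a P(a))
All bound variables are already distinct, so no renaming is needed.
Pull the quantifiers to the front (each side's bound variable is not free in the other side):
  ∀d ∃b ∀e ∀g ∃a (¬P(d) ∧ (¬Q(e) ∨ M(b)) ∨ P(g) ∨ P(a))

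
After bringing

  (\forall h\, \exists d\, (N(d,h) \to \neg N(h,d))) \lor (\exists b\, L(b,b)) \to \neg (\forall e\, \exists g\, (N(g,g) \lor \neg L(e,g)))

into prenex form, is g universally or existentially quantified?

Rewrite implications/biconditionals: A → B as ¬A ∨ B.
  \neg ((\forall h\, \exists d\, (\neg N(d,h) \lor \neg N(h,d))) \lor (\exists b\, L(b,b))) \lor \neg (\forall e\, \exists g\, (N(g,g) \lor \neg L(e,g)))
Push ¬ through the quantifiers and connectives to reach negation normal form:
  (\exists h\, \forall d\, (N(d,h) \land N(h,d))) \land (\forall b\, \neg L(b,b)) \lor (\exists e\, \forall g\, (\neg N(g,g) \land L(e,g)))
Finally move all quantifiers to the prefix:
  \exists h\, \forall d\, \forall b\, \exists e\, \forall g\, (N(d,h) \land N(h,d) \land \neg L(b,b) \lor \neg N(g,g) \land L(e,g))
The quantifier \exists g sits under an odd number of negations (counting the antecedent side of each →), so it flips to \forall g.

universal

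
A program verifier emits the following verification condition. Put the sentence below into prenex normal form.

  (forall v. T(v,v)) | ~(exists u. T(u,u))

forall v. forall u. (T(v,v) | ~T(u,u))

Drive negations inward (¬∀x A ≡ ∃x ¬A, ¬∃x A ≡ ∀x ¬A, De Morgan for ∧/∨):
  (forall v. T(v,v)) | (forall u. ~T(u,u))
All bound variables are already distinct, so no renaming is needed.
Pull the quantifiers to the front (each side's bound variable is not free in the other side):
  forall v. forall u. (T(v,v) | ~T(u,u))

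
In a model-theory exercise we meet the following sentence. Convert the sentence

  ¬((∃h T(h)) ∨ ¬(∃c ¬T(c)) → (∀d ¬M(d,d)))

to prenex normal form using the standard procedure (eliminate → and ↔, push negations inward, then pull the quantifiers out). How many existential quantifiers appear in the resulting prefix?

Rewrite implications/biconditionals: A → B as ¬A ∨ B.
  ¬(¬((∃h T(h)) ∨ ¬(∃c ¬T(c))) ∨ (∀d ¬M(d,d)))
Drive negations inward (¬∀x A ≡ ∃x ¬A, ¬∃x A ≡ ∀x ¬A, De Morgan for ∧/∨):
  ((∃h T(h)) ∨ (∀c T(c))) ∧ (∃d M(d,d))
All bound variables are already distinct, so no renaming is needed.
Pull the quantifiers to the front (each side's bound variable is not free in the other side):
  ∃h ∀c ∃d ((T(h) ∨ T(c)) ∧ M(d,d))
The prefix is ∃h ∀c ∃d: 1 universal, 2 existential.

2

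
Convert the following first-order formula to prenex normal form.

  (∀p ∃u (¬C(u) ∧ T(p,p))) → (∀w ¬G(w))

Eliminate → and ↔ using ¬ and ∨.
  ¬(∀p ∃u (¬C(u) ∧ T(p,p))) ∨ (∀w ¬G(w))
Move each ¬ inward, flipping quantifiers it crosses:
  (∃p ∀u (C(u) ∨ ¬T(p,p))) ∨ (∀w ¬G(w))
All bound variables are already distinct, so no renaming is needed.
Finally move all quantifiers to the prefix:
  ∃p ∀u ∀w (C(u) ∨ ¬T(p,p) ∨ ¬G(w))

∃p ∀u ∀w (C(u) ∨ ¬T(p,p) ∨ ¬G(w))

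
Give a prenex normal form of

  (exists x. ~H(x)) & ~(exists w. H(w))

exists x. forall w. (~H(x) & ~H(w))

Push ¬ through the quantifiers and connectives to reach negation normal form:
  (exists x. ~H(x)) & (forall w. ~H(w))
Extract every quantifier outward, since the variables are now distinct and don't occur free across branches:
  exists x. forall w. (~H(x) & ~H(w))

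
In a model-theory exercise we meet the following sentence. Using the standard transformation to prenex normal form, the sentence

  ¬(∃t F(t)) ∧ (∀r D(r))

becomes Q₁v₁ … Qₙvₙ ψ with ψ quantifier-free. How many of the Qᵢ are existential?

Move each ¬ inward, flipping quantifiers it crosses:
  (∀t ¬F(t)) ∧ (∀r D(r))
All bound variables are already distinct, so no renaming is needed.
Finally move all quantifiers to the prefix:
  ∀t ∀r (¬F(t) ∧ D(r))
The prefix is ∀t ∀r: 2 universal, 0 existential.

0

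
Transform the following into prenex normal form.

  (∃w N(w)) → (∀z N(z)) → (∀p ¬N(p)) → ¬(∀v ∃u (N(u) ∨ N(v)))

First replace A → B with ¬A ∨ B.
  ¬(∃w N(w)) ∨ ¬(∀z N(z)) ∨ ¬(∀p ¬N(p)) ∨ ¬(∀v ∃u (N(u) ∨ N(v)))
Move each ¬ inward, flipping quantifiers it crosses:
  (∀w ¬N(w)) ∨ (∃z ¬N(z)) ∨ (∃p N(p)) ∨ (∃v ∀u (¬N(u) ∧ ¬N(v)))
Pull the quantifiers to the front (each side's bound variable is not free in the other side):
  ∀w ∃z ∃p ∃v ∀u (¬N(w) ∨ ¬N(z) ∨ N(p) ∨ ¬N(u) ∧ ¬N(v))

∀w ∃z ∃p ∃v ∀u (¬N(w) ∨ ¬N(z) ∨ N(p) ∨ ¬N(u) ∧ ¬N(v))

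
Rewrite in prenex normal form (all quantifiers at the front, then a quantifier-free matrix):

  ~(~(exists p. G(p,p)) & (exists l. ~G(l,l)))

Push ¬ through the quantifiers and connectives to reach negation normal form:
  (exists p. G(p,p)) | (forall l. G(l,l))
Finally move all quantifiers to the prefix:
  exists p. forall l. (G(p,p) | G(l,l))

exists p. forall l. (G(p,p) | G(l,l))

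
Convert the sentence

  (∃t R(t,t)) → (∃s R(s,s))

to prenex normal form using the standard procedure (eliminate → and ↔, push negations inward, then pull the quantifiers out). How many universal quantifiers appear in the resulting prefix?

Rewrite implications/biconditionals: A → B as ¬A ∨ B.
  ¬(∃t R(t,t)) ∨ (∃s R(s,s))
Drive negations inward (¬∀x A ≡ ∃x ¬A, ¬∃x A ≡ ∀x ¬A, De Morgan for ∧/∨):
  (∀t ¬R(t,t)) ∨ (∃s R(s,s))
All bound variables are already distinct, so no renaming is needed.
Finally move all quantifiers to the prefix:
  ∀t ∃s (¬R(t,t) ∨ R(s,s))
The prefix is ∀t ∃s: 1 universal, 1 existential.

1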